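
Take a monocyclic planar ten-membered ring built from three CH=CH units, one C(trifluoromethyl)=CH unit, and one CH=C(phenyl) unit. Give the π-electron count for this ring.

The p orbitals form a continuous loop: every atom in a ring double bond is sp² and brings one electron to the p orbital. The ring is fully conjugated.
Counting π electrons: 5 × 2 = 10 from the 5 double-bond units.

10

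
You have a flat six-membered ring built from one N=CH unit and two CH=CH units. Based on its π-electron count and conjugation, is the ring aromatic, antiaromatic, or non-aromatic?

Aromatic

All ring atoms are sp² and supply a p orbital to the ring (the double-bond atoms are sp², each contributing one p electron; each =N– nitrogen is pyridine-type (lone pair in the sp² plane, one electron in the p orbital)); the conjugation is uninterrupted.
π-electron count: 3 × 2 = 6 from the 3 double-bond units.
With 6 π electrons (n = 1), the Hückel 4n+2 condition holds.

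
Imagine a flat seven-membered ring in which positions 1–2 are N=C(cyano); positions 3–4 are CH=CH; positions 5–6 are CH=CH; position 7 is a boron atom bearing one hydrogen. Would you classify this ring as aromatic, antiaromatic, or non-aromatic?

All ring atoms are sp² and supply a p orbital to the ring (every atom in a ring double bond is sp² and brings one electron to the p orbital; the doubly-bonded nitrogens are pyridine-type — their lone pairs lie in the ring plane, leaving one electron in the p orbital; the boron has an empty p orbital); the conjugation is uninterrupted.
Tallying contributions gives 3 × 2 = 6 from the double-bond units + 0 from the BH atom = 6.
That gives a 4n+2 count (6, n = 1).

Aromatic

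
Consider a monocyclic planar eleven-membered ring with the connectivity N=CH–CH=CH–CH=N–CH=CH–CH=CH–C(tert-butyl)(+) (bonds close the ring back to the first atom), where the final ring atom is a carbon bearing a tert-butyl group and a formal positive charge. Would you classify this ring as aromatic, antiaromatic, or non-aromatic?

Aromatic

All ring atoms are sp² and supply a p orbital to the ring (each doubly-bonded ring atom is sp² with one p-orbital electron; the doubly-bonded nitrogens are pyridine-type — their lone pairs lie in the ring plane, leaving one electron in the p orbital; the carbocation has an empty p orbital); the conjugation is uninterrupted.
Tallying contributions gives 5 × 2 = 10 from the double-bond units + 0 from the C(tert-butyl)(+) atom = 10.
Since 10 = 4·2 + 2, the ring meets the 4n+2 criterion.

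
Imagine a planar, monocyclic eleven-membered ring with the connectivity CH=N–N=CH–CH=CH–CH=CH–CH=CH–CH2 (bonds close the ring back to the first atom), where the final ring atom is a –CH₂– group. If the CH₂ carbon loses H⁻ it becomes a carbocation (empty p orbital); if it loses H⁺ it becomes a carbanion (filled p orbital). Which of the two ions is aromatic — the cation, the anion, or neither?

In both ions every ring atom is sp² and contributes a p orbital, so both rings are fully conjugated.
Cation: 5 × 2 + 0 = 10 π electrons → 4(2)+2, aromatic.
Anion: 5 × 2 + 2 = 12 π electrons → 4(3), antiaromatic.

The cation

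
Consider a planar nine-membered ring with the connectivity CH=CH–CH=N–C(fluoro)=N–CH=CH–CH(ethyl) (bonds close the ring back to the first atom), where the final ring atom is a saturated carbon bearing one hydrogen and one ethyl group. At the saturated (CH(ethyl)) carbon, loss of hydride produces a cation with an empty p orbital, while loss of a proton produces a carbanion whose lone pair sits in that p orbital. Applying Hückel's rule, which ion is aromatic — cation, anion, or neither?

The anion

In both ions every ring atom is sp² and contributes a p orbital, so both rings are fully conjugated.
Cation: 4 × 2 + 0 = 8 π electrons → 4(2), antiaromatic.
Anion: 4 × 2 + 2 = 10 π electrons → 4(2)+2, aromatic.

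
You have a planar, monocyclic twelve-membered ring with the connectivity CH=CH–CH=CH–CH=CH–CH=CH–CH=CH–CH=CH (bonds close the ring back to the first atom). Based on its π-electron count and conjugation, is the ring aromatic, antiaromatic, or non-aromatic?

All ring atoms are sp² and supply a p orbital to the ring (the double-bond atoms are sp², each contributing one p electron); the conjugation is uninterrupted.
Counting π electrons: 6 × 2 = 12 from the 6 double-bond units.
A 4n π count (12, n = 3) in a planar conjugated ring means antiaromatic.

Antiaromatic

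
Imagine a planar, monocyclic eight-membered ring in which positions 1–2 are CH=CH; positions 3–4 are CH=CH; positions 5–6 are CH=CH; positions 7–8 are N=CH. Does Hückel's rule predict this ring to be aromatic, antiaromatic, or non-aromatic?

Check conjugation: each doubly-bonded ring atom is sp² with one p-orbital electron; each sp² =N– keeps its lone pair in-plane and puts one electron into the π system — every position has a p orbital, so the cyclic π system is continuous.
Counting π electrons: 4 × 2 = 8 from the 4 double-bond units.
A 4n π count (8, n = 2) in a planar conjugated ring means antiaromatic.

Antiaromatic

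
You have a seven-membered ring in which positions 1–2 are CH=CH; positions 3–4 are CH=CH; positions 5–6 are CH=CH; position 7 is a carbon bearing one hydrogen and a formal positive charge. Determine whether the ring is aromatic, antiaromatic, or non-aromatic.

Aromatic

Every ring atom contributes a p orbital perpendicular to the ring (every atom in a ring double bond is sp² and brings one electron to the p orbital; the carbocation has an empty p orbital), so the π system is cyclic and fully conjugated.
Adding the contributions, 3 × 2 = 6 from the double-bond units + 0 from the CH(+) atom = 6.
With 6 π electrons (n = 1), the Hückel 4n+2 condition holds.
This is the tropylium cation.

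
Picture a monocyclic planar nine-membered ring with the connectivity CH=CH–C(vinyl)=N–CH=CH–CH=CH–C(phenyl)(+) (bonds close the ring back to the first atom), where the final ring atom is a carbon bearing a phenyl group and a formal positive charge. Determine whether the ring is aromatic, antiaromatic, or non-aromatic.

Every ring atom contributes a p orbital perpendicular to the ring (the double-bond atoms are sp², each contributing one p electron; each sp² =N– keeps its lone pair in-plane and puts one electron into the π system; the carbocation has an empty p orbital), so the π system is cyclic and fully conjugated.
π-electron count: 4 × 2 = 8 from the double-bond units + 0 from the C(phenyl)(+) atom = 8.
8 is a 4n count (n = 2), so the planar conjugated ring is antiaromatic.

Antiaromatic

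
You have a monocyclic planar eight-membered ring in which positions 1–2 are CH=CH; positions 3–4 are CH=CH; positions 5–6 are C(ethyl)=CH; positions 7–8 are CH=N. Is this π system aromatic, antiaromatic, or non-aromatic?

All ring atoms are sp² and supply a p orbital to the ring (every atom in a ring double bond is sp² and brings one electron to the p orbital; each =N– nitrogen is pyridine-type (lone pair in the sp² plane, one electron in the p orbital)); the conjugation is uninterrupted.
Tallying contributions gives 4 × 2 = 8 from the 4 double-bond units.
8 is a 4n count (n = 2), so the planar conjugated ring is antiaromatic.

Antiaromatic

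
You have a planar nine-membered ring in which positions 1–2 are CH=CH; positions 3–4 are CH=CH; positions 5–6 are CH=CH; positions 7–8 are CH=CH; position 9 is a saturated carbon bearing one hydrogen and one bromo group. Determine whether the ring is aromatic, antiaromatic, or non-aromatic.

Because that saturated carbon is sp³ and has no p orbital in the ring π system at the CH(bromo) position, the π system cannot extend all the way around the ring.
A ring that is not fully conjugated cannot be aromatic or antiaromatic regardless of its π-electron count.

Non-aromatic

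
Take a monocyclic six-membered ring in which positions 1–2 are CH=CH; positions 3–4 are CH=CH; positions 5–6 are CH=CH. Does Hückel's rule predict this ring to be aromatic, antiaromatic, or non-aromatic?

Aromatic

All ring atoms are sp² and supply a p orbital to the ring (every atom in a ring double bond is sp² and brings one electron to the p orbital); the conjugation is uninterrupted.
Tallying contributions gives 3 × 2 = 6 from the 3 double-bond units.
6 = 4(1) + 2, which satisfies Hückel's 4n+2 rule.
(The species described is benzene.)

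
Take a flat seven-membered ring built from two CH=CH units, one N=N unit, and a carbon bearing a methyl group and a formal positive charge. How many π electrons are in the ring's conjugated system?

All ring atoms are sp² and supply a p orbital to the ring (every atom in a ring double bond is sp² and brings one electron to the p orbital; each sp² =N– keeps its lone pair in-plane and puts one electron into the π system; the carbocation has an empty p orbital); the conjugation is uninterrupted.
Tallying contributions gives 3 × 2 = 6 from the double-bond units + 0 from the C(methyl)(+) atom = 6.

6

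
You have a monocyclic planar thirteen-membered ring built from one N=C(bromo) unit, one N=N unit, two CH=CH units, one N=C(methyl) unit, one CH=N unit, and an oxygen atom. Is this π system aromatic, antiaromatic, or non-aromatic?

Check conjugation: every atom in a ring double bond is sp² and brings one electron to the p orbital; the doubly-bonded nitrogens are pyridine-type — their lone pairs lie in the ring plane, leaving one electron in the p orbital; the oxygen donates one lone pair from its p orbital — every position has a p orbital, so the cyclic π system is continuous.
π-electron count: 6 × 2 = 12 from the double-bond units + 2 from the O atom = 14.
With 14 π electrons (n = 3), the Hückel 4n+2 condition holds.

Aromatic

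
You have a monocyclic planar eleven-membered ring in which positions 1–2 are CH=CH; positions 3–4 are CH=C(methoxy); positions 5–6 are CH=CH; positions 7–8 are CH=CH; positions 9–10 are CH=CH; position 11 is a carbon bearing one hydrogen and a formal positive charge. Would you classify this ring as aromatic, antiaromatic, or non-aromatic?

Aromatic

Check conjugation: every atom in a ring double bond is sp² and brings one electron to the p orbital; the carbocation has an empty p orbital — every position has a p orbital, so the cyclic π system is continuous.
π-electron count: 5 × 2 = 10 from the double-bond units + 0 from the CH(+) atom = 10.
Since 10 = 4·2 + 2, the ring meets the 4n+2 criterion.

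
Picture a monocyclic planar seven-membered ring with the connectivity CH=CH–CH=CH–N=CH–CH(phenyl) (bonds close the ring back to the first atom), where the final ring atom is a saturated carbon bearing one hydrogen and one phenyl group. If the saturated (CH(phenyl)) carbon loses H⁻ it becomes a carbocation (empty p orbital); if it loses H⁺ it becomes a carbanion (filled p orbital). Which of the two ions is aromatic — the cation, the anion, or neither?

The cation

In both ions every ring atom is sp² and contributes a p orbital, so both rings are fully conjugated.
Cation: 3 × 2 + 0 = 6 π electrons → 4(1)+2, aromatic.
Anion: 3 × 2 + 2 = 8 π electrons → 4(2), antiaromatic.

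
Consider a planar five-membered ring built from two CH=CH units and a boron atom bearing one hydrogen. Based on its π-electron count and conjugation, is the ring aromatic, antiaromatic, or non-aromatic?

Check conjugation: each doubly-bonded ring atom is sp² with one p-orbital electron; the boron has an empty p orbital — every position has a p orbital, so the cyclic π system is continuous.
Tallying contributions gives 2 × 2 = 4 from the double-bond units + 0 from the BH atom = 4.
4 is a 4n count (n = 1), so the planar conjugated ring is antiaromatic.
This is borole.

Antiaromatic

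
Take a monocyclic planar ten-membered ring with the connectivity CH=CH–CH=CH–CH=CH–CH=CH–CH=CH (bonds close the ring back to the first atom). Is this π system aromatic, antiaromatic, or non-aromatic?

The p orbitals form a continuous loop: the double-bond atoms are sp², each contributing one p electron. The ring is fully conjugated.
Counting π electrons: 5 × 2 = 10 from the 5 double-bond units.
Since 10 = 4·2 + 2, the ring meets the 4n+2 criterion.

Aromatic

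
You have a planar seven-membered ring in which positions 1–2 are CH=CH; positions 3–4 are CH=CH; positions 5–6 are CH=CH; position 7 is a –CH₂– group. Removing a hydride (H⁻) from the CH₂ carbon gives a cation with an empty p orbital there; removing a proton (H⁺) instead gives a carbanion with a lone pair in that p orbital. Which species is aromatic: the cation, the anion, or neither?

Once that carbon is sp², every ring atom has a p orbital and both ions are fully conjugated.
Cation: 3 × 2 + 0 = 6 π electrons → 4(1)+2, aromatic.
Anion: 3 × 2 + 2 = 8 π electrons → 4(2), antiaromatic.

The cation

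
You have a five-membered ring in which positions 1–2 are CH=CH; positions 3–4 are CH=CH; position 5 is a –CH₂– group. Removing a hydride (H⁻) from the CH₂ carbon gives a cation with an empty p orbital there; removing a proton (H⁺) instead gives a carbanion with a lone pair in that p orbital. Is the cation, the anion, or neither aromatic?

In either ion the ring is fully conjugated: every atom, including the new sp² carbon, supplies a p orbital.
Cation: 2 × 2 + 0 = 4 π electrons → 4(1), antiaromatic.
Anion: 2 × 2 + 2 = 6 π electrons → 4(1)+2, aromatic.

The anion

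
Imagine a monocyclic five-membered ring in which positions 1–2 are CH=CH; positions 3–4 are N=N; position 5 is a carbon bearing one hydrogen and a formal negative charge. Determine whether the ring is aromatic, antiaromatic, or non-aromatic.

Aromatic

Every ring atom contributes a p orbital perpendicular to the ring (the double-bond atoms are sp², each contributing one p electron; each sp² =N– keeps its lone pair in-plane and puts one electron into the π system; the carbanion's lone pair occupies the p orbital), so the π system is cyclic and fully conjugated.
Counting π electrons: 2 × 2 = 4 from the double-bond units + 2 from the CH(-) atom = 6.
Since 6 = 4·1 + 2, the ring meets the 4n+2 criterion.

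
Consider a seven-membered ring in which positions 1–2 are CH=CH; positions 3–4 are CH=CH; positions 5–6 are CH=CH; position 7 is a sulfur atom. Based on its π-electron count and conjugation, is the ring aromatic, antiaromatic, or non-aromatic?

All ring atoms are sp² and supply a p orbital to the ring (the double-bond atoms are sp², each contributing one p electron; the sulfur donates one lone pair from its p orbital); the conjugation is uninterrupted.
Adding the contributions, 3 × 2 = 6 from the double-bond units + 2 from the S atom = 8.
8 = 4(2); a planar, fully conjugated 4n system is antiaromatic.

Antiaromatic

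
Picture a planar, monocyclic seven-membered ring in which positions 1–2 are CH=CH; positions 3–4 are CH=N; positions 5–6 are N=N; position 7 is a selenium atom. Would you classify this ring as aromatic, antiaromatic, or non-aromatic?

Every ring atom contributes a p orbital perpendicular to the ring (each doubly-bonded ring atom is sp² with one p-orbital electron; the doubly-bonded nitrogens are pyridine-type — their lone pairs lie in the ring plane, leaving one electron in the p orbital; the selenium donates one lone pair from its p orbital), so the π system is cyclic and fully conjugated.
Counting π electrons: 3 × 2 = 6 from the double-bond units + 2 from the Se atom = 8.
A 4n π count (8, n = 2) in a planar conjugated ring means antiaromatic.

Antiaromatic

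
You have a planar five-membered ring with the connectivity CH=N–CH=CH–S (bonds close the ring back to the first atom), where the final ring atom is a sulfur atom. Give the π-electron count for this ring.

Every ring atom contributes a p orbital perpendicular to the ring (every atom in a ring double bond is sp² and brings one electron to the p orbital; each sp² =N– keeps its lone pair in-plane and puts one electron into the π system; the sulfur donates one lone pair from its p orbital), so the π system is cyclic and fully conjugated.
π-electron count: 2 × 2 = 4 from the double-bond units + 2 from the S atom = 6.

6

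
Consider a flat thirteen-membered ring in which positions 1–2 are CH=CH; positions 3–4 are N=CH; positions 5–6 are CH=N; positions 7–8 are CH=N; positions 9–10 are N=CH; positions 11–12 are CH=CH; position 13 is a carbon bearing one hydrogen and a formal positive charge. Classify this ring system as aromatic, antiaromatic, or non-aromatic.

Antiaromatic

Every ring atom contributes a p orbital perpendicular to the ring (the double-bond atoms are sp², each contributing one p electron; each =N– nitrogen is pyridine-type (lone pair in the sp² plane, one electron in the p orbital); the carbocation has an empty p orbital), so the π system is cyclic and fully conjugated.
π-electron count: 6 × 2 = 12 from the double-bond units + 0 from the CH(+) atom = 12.
With 12 = 4·3 π electrons, Hückel's rule classifies the planar ring as antiaromatic.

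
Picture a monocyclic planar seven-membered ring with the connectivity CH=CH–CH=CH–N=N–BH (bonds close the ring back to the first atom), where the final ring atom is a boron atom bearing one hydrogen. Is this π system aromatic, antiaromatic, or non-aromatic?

Every ring atom contributes a p orbital perpendicular to the ring (every atom in a ring double bond is sp² and brings one electron to the p orbital; each =N– nitrogen is pyridine-type (lone pair in the sp² plane, one electron in the p orbital); the boron has an empty p orbital), so the π system is cyclic and fully conjugated.
Counting π electrons: 3 × 2 = 6 from the double-bond units + 0 from the BH atom = 6.
That gives a 4n+2 count (6, n = 1).

Aromatic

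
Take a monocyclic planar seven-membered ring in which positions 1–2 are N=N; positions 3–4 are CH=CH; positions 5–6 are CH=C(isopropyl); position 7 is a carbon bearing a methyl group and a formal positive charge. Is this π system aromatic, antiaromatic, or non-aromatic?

Check conjugation: each doubly-bonded ring atom is sp² with one p-orbital electron; each sp² =N– keeps its lone pair in-plane and puts one electron into the π system; the carbocation has an empty p orbital — every position has a p orbital, so the cyclic π system is continuous.
Adding the contributions, 3 × 2 = 6 from the double-bond units + 0 from the C(methyl)(+) atom = 6.
With 6 π electrons (n = 1), the Hückel 4n+2 condition holds.

Aromatic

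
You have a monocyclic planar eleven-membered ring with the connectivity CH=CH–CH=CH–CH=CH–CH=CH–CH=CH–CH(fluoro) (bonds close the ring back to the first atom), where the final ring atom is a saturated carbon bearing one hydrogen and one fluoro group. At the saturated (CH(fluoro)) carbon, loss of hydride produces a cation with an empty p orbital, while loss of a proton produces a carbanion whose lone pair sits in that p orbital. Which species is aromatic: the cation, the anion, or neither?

The cation

Both ions have a continuous loop of p orbitals — each ring atom is sp².
Cation: 5 × 2 + 0 = 10 π electrons → 4(2)+2, aromatic.
Anion: 5 × 2 + 2 = 12 π electrons → 4(3), antiaromatic.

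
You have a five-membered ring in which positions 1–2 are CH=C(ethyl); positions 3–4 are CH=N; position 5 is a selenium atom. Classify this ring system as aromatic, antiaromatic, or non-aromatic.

Aromatic

The p orbitals form a continuous loop: every atom in a ring double bond is sp² and brings one electron to the p orbital; each =N– nitrogen is pyridine-type (lone pair in the sp² plane, one electron in the p orbital); the selenium donates one lone pair from its p orbital. The ring is fully conjugated.
π-electron count: 2 × 2 = 4 from the double-bond units + 2 from the Se atom = 6.
With 6 π electrons (n = 1), the Hückel 4n+2 condition holds.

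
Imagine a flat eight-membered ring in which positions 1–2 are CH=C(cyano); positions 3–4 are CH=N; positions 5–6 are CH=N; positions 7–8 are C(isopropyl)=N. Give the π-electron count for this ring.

8

Every ring atom contributes a p orbital perpendicular to the ring (every atom in a ring double bond is sp² and brings one electron to the p orbital; the doubly-bonded nitrogens are pyridine-type — their lone pairs lie in the ring plane, leaving one electron in the p orbital), so the π system is cyclic and fully conjugated.
Counting π electrons: 4 × 2 = 8 from the 4 double-bond units.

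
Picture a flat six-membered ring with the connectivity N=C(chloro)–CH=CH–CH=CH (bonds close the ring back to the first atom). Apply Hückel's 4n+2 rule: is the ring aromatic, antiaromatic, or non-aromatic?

Aromatic

All ring atoms are sp² and supply a p orbital to the ring (every atom in a ring double bond is sp² and brings one electron to the p orbital; the doubly-bonded nitrogens are pyridine-type — their lone pairs lie in the ring plane, leaving one electron in the p orbital); the conjugation is uninterrupted.
Counting π electrons: 3 × 2 = 6 from the 3 double-bond units.
Since 6 = 4·1 + 2, the ring meets the 4n+2 criterion.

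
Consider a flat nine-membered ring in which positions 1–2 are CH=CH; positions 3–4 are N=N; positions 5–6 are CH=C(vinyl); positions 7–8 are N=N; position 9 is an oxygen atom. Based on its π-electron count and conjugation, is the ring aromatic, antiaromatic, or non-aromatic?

Aromatic

Check conjugation: every atom in a ring double bond is sp² and brings one electron to the p orbital; each =N– nitrogen is pyridine-type (lone pair in the sp² plane, one electron in the p orbital); the oxygen donates one lone pair from its p orbital — every position has a p orbital, so the cyclic π system is continuous.
Counting π electrons: 4 × 2 = 8 from the double-bond units + 2 from the O atom = 10.
10 = 4(2) + 2, which satisfies Hückel's 4n+2 rule.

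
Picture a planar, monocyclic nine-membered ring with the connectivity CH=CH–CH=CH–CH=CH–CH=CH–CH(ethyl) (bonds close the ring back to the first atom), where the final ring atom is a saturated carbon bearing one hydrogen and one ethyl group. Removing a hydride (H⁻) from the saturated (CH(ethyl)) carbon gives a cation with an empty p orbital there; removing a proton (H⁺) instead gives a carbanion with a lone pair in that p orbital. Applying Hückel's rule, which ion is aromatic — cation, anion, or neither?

The anion

In either ion the ring is fully conjugated: every atom, including the new sp² carbon, supplies a p orbital.
Cation: 4 × 2 + 0 = 8 π electrons → 4(2), antiaromatic.
Anion: 4 × 2 + 2 = 10 π electrons → 4(2)+2, aromatic.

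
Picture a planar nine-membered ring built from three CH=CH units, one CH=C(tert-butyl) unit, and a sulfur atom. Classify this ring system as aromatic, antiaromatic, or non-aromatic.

Aromatic

Every ring atom contributes a p orbital perpendicular to the ring (every atom in a ring double bond is sp² and brings one electron to the p orbital; the sulfur donates one lone pair from its p orbital), so the π system is cyclic and fully conjugated.
Tallying contributions gives 4 × 2 = 8 from the double-bond units + 2 from the S atom = 10.
Since 10 = 4·2 + 2, the ring meets the 4n+2 criterion.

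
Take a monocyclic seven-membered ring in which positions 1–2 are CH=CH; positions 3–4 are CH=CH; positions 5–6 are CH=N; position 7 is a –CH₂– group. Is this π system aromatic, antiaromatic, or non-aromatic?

Non-aromatic

Because the tetrahedral CH₂ carbon is sp³ and has no p orbital in the ring π system at the CH2 position, the π system cannot extend all the way around the ring.
Broken conjugation rules out both aromaticity and antiaromaticity.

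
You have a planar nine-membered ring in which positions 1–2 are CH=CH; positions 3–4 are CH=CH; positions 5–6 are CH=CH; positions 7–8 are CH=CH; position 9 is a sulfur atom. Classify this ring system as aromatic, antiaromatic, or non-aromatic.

Every ring atom contributes a p orbital perpendicular to the ring (each doubly-bonded ring atom is sp² with one p-orbital electron; the sulfur donates one lone pair from its p orbital), so the π system is cyclic and fully conjugated.
Counting π electrons: 4 × 2 = 8 from the double-bond units + 2 from the S atom = 10.
10 = 4(2) + 2, which satisfies Hückel's 4n+2 rule.

Aromatic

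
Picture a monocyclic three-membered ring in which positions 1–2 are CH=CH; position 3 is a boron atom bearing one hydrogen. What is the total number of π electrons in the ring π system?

All ring atoms are sp² and supply a p orbital to the ring (every atom in a ring double bond is sp² and brings one electron to the p orbital; the boron has an empty p orbital); the conjugation is uninterrupted.
π-electron count: 1 × 2 = 2 from the double-bond unit + 0 from the BH atom = 2.

2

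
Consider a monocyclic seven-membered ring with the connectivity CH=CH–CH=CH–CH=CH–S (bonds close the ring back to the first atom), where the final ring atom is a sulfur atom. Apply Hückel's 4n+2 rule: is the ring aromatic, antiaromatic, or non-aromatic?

Every ring atom contributes a p orbital perpendicular to the ring (each doubly-bonded ring atom is sp² with one p-orbital electron; the sulfur donates one lone pair from its p orbital), so the π system is cyclic and fully conjugated.
Counting π electrons: 3 × 2 = 6 from the double-bond units + 2 from the S atom = 8.
A 4n π count (8, n = 2) in a planar conjugated ring means antiaromatic.

Antiaromatic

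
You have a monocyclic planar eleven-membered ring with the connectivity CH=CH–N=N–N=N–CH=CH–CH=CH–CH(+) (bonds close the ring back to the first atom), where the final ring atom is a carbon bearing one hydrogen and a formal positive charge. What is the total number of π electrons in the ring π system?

10

Every ring atom contributes a p orbital perpendicular to the ring (each doubly-bonded ring atom is sp² with one p-orbital electron; the doubly-bonded nitrogens are pyridine-type — their lone pairs lie in the ring plane, leaving one electron in the p orbital; the carbocation has an empty p orbital), so the π system is cyclic and fully conjugated.
π-electron count: 5 × 2 = 10 from the double-bond units + 0 from the CH(+) atom = 10.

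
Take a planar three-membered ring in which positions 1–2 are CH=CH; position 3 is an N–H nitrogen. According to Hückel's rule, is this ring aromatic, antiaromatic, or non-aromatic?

The p orbitals form a continuous loop: the double-bond atoms are sp², each contributing one p electron; the pyrrole-type nitrogen donates its lone pair from the p orbital. The ring is fully conjugated.
Counting π electrons: 1 × 2 = 2 from the double-bond unit + 2 from the NH atom = 4.
A 4n π count (4, n = 1) in a planar conjugated ring means antiaromatic.

Antiaromatic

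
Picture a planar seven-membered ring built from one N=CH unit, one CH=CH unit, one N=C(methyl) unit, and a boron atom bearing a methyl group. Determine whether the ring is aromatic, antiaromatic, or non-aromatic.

The p orbitals form a continuous loop: every atom in a ring double bond is sp² and brings one electron to the p orbital; the doubly-bonded nitrogens are pyridine-type — their lone pairs lie in the ring plane, leaving one electron in the p orbital; the boron has an empty p orbital. The ring is fully conjugated.
Tallying contributions gives 3 × 2 = 6 from the double-bond units + 0 from the B(methyl) atom = 6.
That gives a 4n+2 count (6, n = 1).

Aromatic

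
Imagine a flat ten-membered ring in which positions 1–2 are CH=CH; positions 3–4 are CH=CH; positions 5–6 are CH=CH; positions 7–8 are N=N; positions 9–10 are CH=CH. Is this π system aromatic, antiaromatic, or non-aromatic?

Aromatic

Every ring atom contributes a p orbital perpendicular to the ring (the double-bond atoms are sp², each contributing one p electron; the doubly-bonded nitrogens are pyridine-type — their lone pairs lie in the ring plane, leaving one electron in the p orbital), so the π system is cyclic and fully conjugated.
Tallying contributions gives 5 × 2 = 10 from the 5 double-bond units.
That gives a 4n+2 count (10, n = 2).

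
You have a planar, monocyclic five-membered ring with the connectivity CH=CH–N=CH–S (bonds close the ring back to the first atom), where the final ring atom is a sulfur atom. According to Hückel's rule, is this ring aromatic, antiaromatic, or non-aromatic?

Aromatic

All ring atoms are sp² and supply a p orbital to the ring (every atom in a ring double bond is sp² and brings one electron to the p orbital; each =N– nitrogen is pyridine-type (lone pair in the sp² plane, one electron in the p orbital); the sulfur donates one lone pair from its p orbital); the conjugation is uninterrupted.
π-electron count: 2 × 2 = 4 from the double-bond units + 2 from the S atom = 6.
6 = 4(1) + 2, which satisfies Hückel's 4n+2 rule.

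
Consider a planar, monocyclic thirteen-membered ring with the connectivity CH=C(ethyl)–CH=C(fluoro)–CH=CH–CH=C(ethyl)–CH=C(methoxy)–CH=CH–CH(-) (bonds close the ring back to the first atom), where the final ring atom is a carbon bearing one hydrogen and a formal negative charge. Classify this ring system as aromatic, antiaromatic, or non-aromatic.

Aromatic

Check conjugation: the double-bond atoms are sp², each contributing one p electron; the carbanion's lone pair occupies the p orbital — every position has a p orbital, so the cyclic π system is continuous.
π-electron count: 6 × 2 = 12 from the double-bond units + 2 from the CH(-) atom = 14.
With 14 π electrons (n = 3), the Hückel 4n+2 condition holds.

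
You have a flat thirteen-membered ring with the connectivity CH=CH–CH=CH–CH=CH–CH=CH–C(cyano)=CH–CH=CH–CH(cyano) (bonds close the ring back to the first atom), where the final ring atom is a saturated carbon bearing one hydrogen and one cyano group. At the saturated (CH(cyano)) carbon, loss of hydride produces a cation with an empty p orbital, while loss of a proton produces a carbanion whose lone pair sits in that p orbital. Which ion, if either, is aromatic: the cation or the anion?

In both ions every ring atom is sp² and contributes a p orbital, so both rings are fully conjugated.
Cation: 6 × 2 + 0 = 12 π electrons → 4(3), antiaromatic.
Anion: 6 × 2 + 2 = 14 π electrons → 4(3)+2, aromatic.

The anion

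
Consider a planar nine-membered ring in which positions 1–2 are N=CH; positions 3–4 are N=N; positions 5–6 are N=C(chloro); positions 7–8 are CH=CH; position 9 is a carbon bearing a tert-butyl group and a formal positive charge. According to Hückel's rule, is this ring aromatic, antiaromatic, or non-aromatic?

Every ring atom contributes a p orbital perpendicular to the ring (every atom in a ring double bond is sp² and brings one electron to the p orbital; the doubly-bonded nitrogens are pyridine-type — their lone pairs lie in the ring plane, leaving one electron in the p orbital; the carbocation has an empty p orbital), so the π system is cyclic and fully conjugated.
Tallying contributions gives 4 × 2 = 8 from the double-bond units + 0 from the C(tert-butyl)(+) atom = 8.
8 = 4(2); a planar, fully conjugated 4n system is antiaromatic.

Antiaromatic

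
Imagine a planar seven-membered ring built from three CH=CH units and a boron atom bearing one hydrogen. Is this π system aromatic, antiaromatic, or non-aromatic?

Aromatic

All ring atoms are sp² and supply a p orbital to the ring (every atom in a ring double bond is sp² and brings one electron to the p orbital; the boron has an empty p orbital); the conjugation is uninterrupted.
π-electron count: 3 × 2 = 6 from the double-bond units + 0 from the BH atom = 6.
Since 6 = 4·1 + 2, the ring meets the 4n+2 criterion.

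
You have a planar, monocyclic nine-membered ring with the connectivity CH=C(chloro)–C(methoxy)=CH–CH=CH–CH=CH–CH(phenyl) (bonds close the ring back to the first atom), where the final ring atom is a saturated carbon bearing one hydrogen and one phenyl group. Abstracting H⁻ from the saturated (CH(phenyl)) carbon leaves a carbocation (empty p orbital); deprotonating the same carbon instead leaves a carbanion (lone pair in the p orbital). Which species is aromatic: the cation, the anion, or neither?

In both ions every ring atom is sp² and contributes a p orbital, so both rings are fully conjugated.
Cation: 4 × 2 + 0 = 8 π electrons → 4(2), antiaromatic.
Anion: 4 × 2 + 2 = 10 π electrons → 4(2)+2, aromatic.

The anion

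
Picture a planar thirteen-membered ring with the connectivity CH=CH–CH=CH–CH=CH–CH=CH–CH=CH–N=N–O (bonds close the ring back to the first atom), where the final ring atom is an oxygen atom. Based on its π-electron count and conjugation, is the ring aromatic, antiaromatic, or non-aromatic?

Aromatic

Check conjugation: each doubly-bonded ring atom is sp² with one p-orbital electron; each sp² =N– keeps its lone pair in-plane and puts one electron into the π system; the oxygen donates one lone pair from its p orbital — every position has a p orbital, so the cyclic π system is continuous.
π-electron count: 6 × 2 = 12 from the double-bond units + 2 from the O atom = 14.
14 = 4(3) + 2, which satisfies Hückel's 4n+2 rule.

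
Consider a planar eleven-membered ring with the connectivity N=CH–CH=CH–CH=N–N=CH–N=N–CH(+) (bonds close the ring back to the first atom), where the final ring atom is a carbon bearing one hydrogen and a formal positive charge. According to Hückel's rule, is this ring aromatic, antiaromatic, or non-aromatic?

Aromatic

All ring atoms are sp² and supply a p orbital to the ring (every atom in a ring double bond is sp² and brings one electron to the p orbital; the doubly-bonded nitrogens are pyridine-type — their lone pairs lie in the ring plane, leaving one electron in the p orbital; the carbocation has an empty p orbital); the conjugation is uninterrupted.
π-electron count: 5 × 2 = 10 from the double-bond units + 0 from the CH(+) atom = 10.
Since 10 = 4·2 + 2, the ring meets the 4n+2 criterion.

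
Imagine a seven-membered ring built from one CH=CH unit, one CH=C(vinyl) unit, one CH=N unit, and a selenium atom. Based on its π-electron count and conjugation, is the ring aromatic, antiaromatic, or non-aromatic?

All ring atoms are sp² and supply a p orbital to the ring (every atom in a ring double bond is sp² and brings one electron to the p orbital; each =N– nitrogen is pyridine-type (lone pair in the sp² plane, one electron in the p orbital); the selenium donates one lone pair from its p orbital); the conjugation is uninterrupted.
Tallying contributions gives 3 × 2 = 6 from the double-bond units + 2 from the Se atom = 8.
With 8 = 4·2 π electrons, Hückel's rule classifies the planar ring as antiaromatic.

Antiaromatic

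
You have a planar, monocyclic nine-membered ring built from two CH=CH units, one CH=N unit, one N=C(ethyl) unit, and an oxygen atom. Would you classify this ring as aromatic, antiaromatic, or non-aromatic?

Aromatic

Check conjugation: the double-bond atoms are sp², each contributing one p electron; each sp² =N– keeps its lone pair in-plane and puts one electron into the π system; the oxygen donates one lone pair from its p orbital — every position has a p orbital, so the cyclic π system is continuous.
Tallying contributions gives 4 × 2 = 8 from the double-bond units + 2 from the O atom = 10.
With 10 π electrons (n = 2), the Hückel 4n+2 condition holds.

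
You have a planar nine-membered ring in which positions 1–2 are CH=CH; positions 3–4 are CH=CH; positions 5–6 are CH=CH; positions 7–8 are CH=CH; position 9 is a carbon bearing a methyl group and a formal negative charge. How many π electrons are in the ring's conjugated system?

Every ring atom contributes a p orbital perpendicular to the ring (every atom in a ring double bond is sp² and brings one electron to the p orbital; the carbanion's lone pair occupies the p orbital), so the π system is cyclic and fully conjugated.
Adding the contributions, 4 × 2 = 8 from the double-bond units + 2 from the C(methyl)(-) atom = 10.

10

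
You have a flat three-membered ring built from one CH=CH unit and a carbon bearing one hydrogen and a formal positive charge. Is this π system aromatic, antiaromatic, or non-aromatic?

All ring atoms are sp² and supply a p orbital to the ring (the double-bond atoms are sp², each contributing one p electron; the carbocation has an empty p orbital); the conjugation is uninterrupted.
Counting π electrons: 1 × 2 = 2 from the double-bond unit + 0 from the CH(+) atom = 2.
Since 2 = 4·0 + 2, the ring meets the 4n+2 criterion.
(This ring is the cyclopropenyl cation.)

Aromatic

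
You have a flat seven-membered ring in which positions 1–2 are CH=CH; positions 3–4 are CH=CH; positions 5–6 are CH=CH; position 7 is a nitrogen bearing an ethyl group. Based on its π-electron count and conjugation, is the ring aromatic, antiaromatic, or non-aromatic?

Check conjugation: every atom in a ring double bond is sp² and brings one electron to the p orbital; the pyrrole-type nitrogen donates its lone pair from the p orbital — every position has a p orbital, so the cyclic π system is continuous.
Tallying contributions gives 3 × 2 = 6 from the double-bond units + 2 from the N(ethyl) atom = 8.
8 is a 4n count (n = 2), so the planar conjugated ring is antiaromatic.

Antiaromatic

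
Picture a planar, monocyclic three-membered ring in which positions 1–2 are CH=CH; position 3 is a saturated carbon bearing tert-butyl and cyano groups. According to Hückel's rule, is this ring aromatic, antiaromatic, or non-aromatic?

Non-aromatic

The C(tert-butyl)(cyano) position has four σ bonds — that saturated carbon is sp³ and has no p orbital in the ring π system — so the cyclic conjugation is interrupted.
A ring that is not fully conjugated cannot be aromatic or antiaromatic regardless of its π-electron count.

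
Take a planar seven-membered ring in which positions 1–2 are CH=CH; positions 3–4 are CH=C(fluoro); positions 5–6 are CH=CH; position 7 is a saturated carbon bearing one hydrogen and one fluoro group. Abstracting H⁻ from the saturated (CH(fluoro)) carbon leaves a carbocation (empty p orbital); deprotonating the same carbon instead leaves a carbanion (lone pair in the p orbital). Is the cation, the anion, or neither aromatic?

The cation

In both ions every ring atom is sp² and contributes a p orbital, so both rings are fully conjugated.
Cation: 3 × 2 + 0 = 6 π electrons → 4(1)+2, aromatic.
Anion: 3 × 2 + 2 = 8 π electrons → 4(2), antiaromatic.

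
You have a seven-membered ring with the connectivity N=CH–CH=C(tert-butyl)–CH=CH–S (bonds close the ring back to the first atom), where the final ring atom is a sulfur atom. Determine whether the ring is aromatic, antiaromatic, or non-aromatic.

Antiaromatic

The p orbitals form a continuous loop: each doubly-bonded ring atom is sp² with one p-orbital electron; each =N– nitrogen is pyridine-type (lone pair in the sp² plane, one electron in the p orbital); the sulfur donates one lone pair from its p orbital. The ring is fully conjugated.
Counting π electrons: 3 × 2 = 6 from the double-bond units + 2 from the S atom = 8.
8 is a 4n count (n = 2), so the planar conjugated ring is antiaromatic.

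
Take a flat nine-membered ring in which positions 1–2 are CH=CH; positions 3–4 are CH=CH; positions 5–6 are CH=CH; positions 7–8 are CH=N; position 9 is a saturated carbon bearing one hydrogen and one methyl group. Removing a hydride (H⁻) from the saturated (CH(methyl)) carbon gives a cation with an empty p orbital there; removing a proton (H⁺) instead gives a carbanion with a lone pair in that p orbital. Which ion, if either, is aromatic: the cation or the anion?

The anion

Once that carbon is sp², every ring atom has a p orbital and both ions are fully conjugated.
Cation: 4 × 2 + 0 = 8 π electrons → 4(2), antiaromatic.
Anion: 4 × 2 + 2 = 10 π electrons → 4(2)+2, aromatic.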